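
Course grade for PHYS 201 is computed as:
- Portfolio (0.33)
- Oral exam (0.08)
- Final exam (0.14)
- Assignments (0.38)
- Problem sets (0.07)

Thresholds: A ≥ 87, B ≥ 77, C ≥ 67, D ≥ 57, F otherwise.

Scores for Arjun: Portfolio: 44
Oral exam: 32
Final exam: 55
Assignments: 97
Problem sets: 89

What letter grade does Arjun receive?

Weighted total:
  Portfolio 44 × 0.33 = 14.52
  Oral exam 32 × 0.08 = 2.56
  Final exam 55 × 0.14 = 7.7
  Assignments 97 × 0.38 = 36.86
  Problem sets 89 × 0.07 = 6.23
Sum = 67.87
67.87 is ≥ 67 and < 77 → C

C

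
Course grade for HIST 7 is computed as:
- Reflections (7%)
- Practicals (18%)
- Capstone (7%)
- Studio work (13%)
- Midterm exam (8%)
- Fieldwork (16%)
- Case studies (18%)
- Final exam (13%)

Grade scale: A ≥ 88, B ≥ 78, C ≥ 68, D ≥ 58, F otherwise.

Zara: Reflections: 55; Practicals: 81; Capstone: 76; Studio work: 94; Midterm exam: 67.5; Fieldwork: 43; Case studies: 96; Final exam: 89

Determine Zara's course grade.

C

Weighted total:
  Reflections 55 × 0.07 = 3.85
  Practicals 81 × 0.18 = 14.58
  Capstone 76 × 0.07 = 5.32
  Studio work 94 × 0.13 = 12.22
  Midterm exam 67.5 × 0.08 = 5.4
  Fieldwork 43 × 0.16 = 6.88
  Case studies 96 × 0.18 = 17.28
  Final exam 89 × 0.13 = 11.57
Sum = 77.1
77.1 is ≥ 68 and < 78 → C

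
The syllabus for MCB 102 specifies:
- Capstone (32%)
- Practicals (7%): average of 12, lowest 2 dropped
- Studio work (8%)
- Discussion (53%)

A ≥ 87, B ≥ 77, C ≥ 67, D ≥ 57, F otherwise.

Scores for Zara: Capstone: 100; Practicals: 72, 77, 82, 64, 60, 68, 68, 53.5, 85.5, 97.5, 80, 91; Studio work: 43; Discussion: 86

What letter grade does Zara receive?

Practicals: drop 53.5, 60 → average of remaining 10 = 785/10 = 78.5
Weighted total:
  Capstone 100 × 0.32 = 32
  Practicals 78.5 × 0.07 = 5.495
  Studio work 43 × 0.08 = 3.44
  Discussion 86 × 0.53 = 45.58
Sum = 86.515
86.515 is ≥ 77 and < 87 → B

B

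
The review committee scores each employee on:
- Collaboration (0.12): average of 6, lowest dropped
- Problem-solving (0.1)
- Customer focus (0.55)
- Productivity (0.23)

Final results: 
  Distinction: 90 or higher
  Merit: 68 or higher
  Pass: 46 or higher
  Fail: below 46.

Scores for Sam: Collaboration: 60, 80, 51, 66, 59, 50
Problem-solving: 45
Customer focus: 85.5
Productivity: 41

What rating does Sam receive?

Collaboration: drop 50 → average of remaining 5 = 316/5 = 63.2
Weighted total:
  Collaboration 63.2 × 0.12 = 7.584
  Problem-solving 45 × 0.1 = 4.5
  Customer focus 85.5 × 0.55 = 47.025
  Productivity 41 × 0.23 = 9.43
Sum = 68.539
68.539 is ≥ 68 and < 90 → Merit

Merit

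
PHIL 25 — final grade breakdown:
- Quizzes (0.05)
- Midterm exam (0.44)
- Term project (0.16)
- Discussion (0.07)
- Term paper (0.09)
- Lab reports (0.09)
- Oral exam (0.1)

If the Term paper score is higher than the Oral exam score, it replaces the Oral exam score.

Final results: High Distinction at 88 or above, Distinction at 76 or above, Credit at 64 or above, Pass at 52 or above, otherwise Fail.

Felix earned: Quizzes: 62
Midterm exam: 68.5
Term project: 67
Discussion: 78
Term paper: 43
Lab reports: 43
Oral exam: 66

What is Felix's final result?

Term paper (43) ≤ Oral exam (66), so Oral exam stays at 66.
Weighted total:
  Quizzes 62 × 0.05 = 3.1
  Midterm exam 68.5 × 0.44 = 30.14
  Term project 67 × 0.16 = 10.72
  Discussion 78 × 0.07 = 5.46
  Term paper 43 × 0.09 = 3.87
  Lab reports 43 × 0.09 = 3.87
  Oral exam 66 × 0.1 = 6.6
Sum = 63.76
63.76 is ≥ 52 and < 64 → Pass

Pass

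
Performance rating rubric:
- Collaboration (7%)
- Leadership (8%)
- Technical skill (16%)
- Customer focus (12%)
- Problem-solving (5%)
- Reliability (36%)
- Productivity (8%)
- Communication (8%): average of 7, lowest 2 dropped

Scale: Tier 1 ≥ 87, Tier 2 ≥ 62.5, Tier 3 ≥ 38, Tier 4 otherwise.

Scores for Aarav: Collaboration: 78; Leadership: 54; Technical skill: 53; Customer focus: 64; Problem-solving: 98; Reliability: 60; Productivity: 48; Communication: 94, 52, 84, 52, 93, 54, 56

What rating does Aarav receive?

Communication: drop 52, 52 → average of remaining 5 = 381/5 = 76.2
Weighted total:
  Collaboration 78 × 0.07 = 5.46
  Leadership 54 × 0.08 = 4.32
  Technical skill 53 × 0.16 = 8.48
  Customer focus 64 × 0.12 = 7.68
  Problem-solving 98 × 0.05 = 4.9
  Reliability 60 × 0.36 = 21.6
  Productivity 48 × 0.08 = 3.84
  Communication 76.2 × 0.08 = 6.096
Sum = 62.376
62.376 is ≥ 38 and < 62.5 → Tier 3

Tier 3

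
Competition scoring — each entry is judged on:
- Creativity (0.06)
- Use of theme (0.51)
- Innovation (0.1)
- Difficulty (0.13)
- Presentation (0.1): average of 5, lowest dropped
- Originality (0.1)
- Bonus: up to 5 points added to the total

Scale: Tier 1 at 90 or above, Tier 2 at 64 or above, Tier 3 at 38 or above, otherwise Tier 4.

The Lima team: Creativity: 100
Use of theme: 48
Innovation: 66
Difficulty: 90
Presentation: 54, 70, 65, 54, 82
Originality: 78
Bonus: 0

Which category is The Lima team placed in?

Presentation: drop 54 → average of remaining 4 = 271/4 = 67.75
Weighted total:
  Creativity 100 × 0.06 = 6
  Use of theme 48 × 0.51 = 24.48
  Innovation 66 × 0.1 = 6.6
  Difficulty 90 × 0.13 = 11.7
  Presentation 67.75 × 0.1 = 6.775
  Originality 78 × 0.1 = 7.8
Sum = 63.355
Bonus: 63.355 + 0 = 63.355
63.355 is ≥ 38 and < 64 → Tier 3

Tier 3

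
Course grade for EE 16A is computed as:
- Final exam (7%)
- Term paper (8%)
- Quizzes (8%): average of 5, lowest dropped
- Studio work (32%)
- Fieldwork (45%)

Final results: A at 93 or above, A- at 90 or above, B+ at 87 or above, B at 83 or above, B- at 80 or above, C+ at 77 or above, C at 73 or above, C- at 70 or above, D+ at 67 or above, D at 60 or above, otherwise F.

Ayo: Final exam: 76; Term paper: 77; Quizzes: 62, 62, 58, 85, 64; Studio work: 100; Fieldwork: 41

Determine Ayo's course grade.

Quizzes: drop 58 → average of remaining 4 = 273/4 = 68.25
Weighted total:
  Final exam 76 × 0.07 = 5.32
  Term paper 77 × 0.08 = 6.16
  Quizzes 68.25 × 0.08 = 5.46
  Studio work 100 × 0.32 = 32
  Fieldwork 41 × 0.45 = 18.45
Sum = 67.39
67.39 is ≥ 67 and < 70 → D+

D+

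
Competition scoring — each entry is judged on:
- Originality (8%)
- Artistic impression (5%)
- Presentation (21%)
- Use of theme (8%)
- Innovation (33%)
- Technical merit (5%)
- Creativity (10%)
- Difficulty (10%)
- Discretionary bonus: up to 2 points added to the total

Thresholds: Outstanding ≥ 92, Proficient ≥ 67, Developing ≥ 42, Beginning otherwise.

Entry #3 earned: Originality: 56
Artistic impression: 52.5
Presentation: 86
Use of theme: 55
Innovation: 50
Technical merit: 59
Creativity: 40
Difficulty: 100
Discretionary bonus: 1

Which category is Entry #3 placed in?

Developing

Weighted total:
  Originality 56 × 0.08 = 4.48
  Artistic impression 52.5 × 0.05 = 2.625
  Presentation 86 × 0.21 = 18.06
  Use of theme 55 × 0.08 = 4.4
  Innovation 50 × 0.33 = 16.5
  Technical merit 59 × 0.05 = 2.95
  Creativity 40 × 0.1 = 4
  Difficulty 100 × 0.1 = 10
Sum = 63.015
Discretionary bonus: 63.015 + 1 = 64.015
64.015 is ≥ 42 and < 67 → Developing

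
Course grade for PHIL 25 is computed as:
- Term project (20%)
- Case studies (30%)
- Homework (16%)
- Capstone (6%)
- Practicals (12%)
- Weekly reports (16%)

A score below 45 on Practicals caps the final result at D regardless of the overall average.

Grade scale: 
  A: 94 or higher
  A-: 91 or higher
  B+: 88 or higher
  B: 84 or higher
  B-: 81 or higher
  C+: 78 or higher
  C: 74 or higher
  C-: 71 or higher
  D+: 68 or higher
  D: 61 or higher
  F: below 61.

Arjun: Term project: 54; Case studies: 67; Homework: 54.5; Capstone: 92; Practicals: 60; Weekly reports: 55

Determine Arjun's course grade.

D

Practicals score 60 ≥ 45: minimum met.
Weighted total:
  Term project 54 × 0.2 = 10.8
  Case studies 67 × 0.3 = 20.1
  Homework 54.5 × 0.16 = 8.72
  Capstone 92 × 0.06 = 5.52
  Practicals 60 × 0.12 = 7.2
  Weekly reports 55 × 0.16 = 8.8
Sum = 61.14
61.14 is ≥ 61 and < 68 → D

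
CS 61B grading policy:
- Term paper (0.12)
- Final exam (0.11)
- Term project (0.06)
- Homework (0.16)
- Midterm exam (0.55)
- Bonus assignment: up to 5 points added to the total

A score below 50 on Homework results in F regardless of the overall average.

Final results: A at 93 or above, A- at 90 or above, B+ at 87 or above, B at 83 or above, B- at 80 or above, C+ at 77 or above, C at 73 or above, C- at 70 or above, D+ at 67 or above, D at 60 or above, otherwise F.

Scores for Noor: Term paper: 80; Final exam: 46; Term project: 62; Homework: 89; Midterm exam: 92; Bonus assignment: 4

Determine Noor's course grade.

B+

Homework score 89 ≥ 50: minimum met.
Weighted total:
  Term paper 80 × 0.12 = 9.6
  Final exam 46 × 0.11 = 5.06
  Term project 62 × 0.06 = 3.72
  Homework 89 × 0.16 = 14.24
  Midterm exam 92 × 0.55 = 50.6
Sum = 83.22
Bonus assignment: 83.22 + 4 = 87.22
87.22 is ≥ 87 and < 90 → B+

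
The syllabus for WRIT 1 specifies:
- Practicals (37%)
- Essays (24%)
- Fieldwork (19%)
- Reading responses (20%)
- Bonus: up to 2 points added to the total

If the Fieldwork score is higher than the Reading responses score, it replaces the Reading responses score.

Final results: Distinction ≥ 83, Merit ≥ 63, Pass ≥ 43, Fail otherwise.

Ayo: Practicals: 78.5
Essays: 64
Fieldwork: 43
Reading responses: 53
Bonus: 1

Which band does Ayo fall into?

Fieldwork (43) ≤ Reading responses (53), so Reading responses stays at 53.
Weighted total:
  Practicals 78.5 × 0.37 = 29.045
  Essays 64 × 0.24 = 15.36
  Fieldwork 43 × 0.19 = 8.17
  Reading responses 53 × 0.2 = 10.6
Sum = 63.175
Bonus: 63.175 + 1 = 64.175
64.175 is ≥ 63 and < 83 → Merit

Merit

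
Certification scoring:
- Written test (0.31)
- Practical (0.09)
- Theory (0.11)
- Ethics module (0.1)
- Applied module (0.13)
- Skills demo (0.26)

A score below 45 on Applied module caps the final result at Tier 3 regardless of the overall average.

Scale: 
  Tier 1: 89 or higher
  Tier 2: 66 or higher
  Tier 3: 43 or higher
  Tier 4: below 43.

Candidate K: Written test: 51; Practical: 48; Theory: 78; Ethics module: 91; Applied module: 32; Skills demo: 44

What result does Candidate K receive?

Tier 3

Applied module score 32 < 45: minimum not met.
Weighted total:
  Written test 51 × 0.31 = 15.81
  Practical 48 × 0.09 = 4.32
  Theory 78 × 0.11 = 8.58
  Ethics module 91 × 0.1 = 9.1
  Applied module 32 × 0.13 = 4.16
  Skills demo 44 × 0.26 = 11.44
Sum = 53.41
53.41 would be Tier 3; cap at Tier 3 applies → Tier 3.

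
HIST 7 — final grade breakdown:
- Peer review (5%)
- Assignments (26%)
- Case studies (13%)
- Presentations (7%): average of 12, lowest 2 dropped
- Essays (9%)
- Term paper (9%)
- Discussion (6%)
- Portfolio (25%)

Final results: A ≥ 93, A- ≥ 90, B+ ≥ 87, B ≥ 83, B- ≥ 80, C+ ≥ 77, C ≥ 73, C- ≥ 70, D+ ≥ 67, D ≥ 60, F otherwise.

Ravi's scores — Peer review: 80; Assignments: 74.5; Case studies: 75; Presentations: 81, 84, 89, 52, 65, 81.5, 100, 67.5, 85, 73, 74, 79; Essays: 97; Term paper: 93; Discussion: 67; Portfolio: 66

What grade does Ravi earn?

Presentations: drop 52, 65 → average of remaining 10 = 814/10 = 81.4
Weighted total:
  Peer review 80 × 0.05 = 4
  Assignments 74.5 × 0.26 = 19.37
  Case studies 75 × 0.13 = 9.75
  Presentations 81.4 × 0.07 = 5.698
  Essays 97 × 0.09 = 8.73
  Term paper 93 × 0.09 = 8.37
  Discussion 67 × 0.06 = 4.02
  Portfolio 66 × 0.25 = 16.5
Sum = 76.438
76.438 is ≥ 73 and < 77 → C

C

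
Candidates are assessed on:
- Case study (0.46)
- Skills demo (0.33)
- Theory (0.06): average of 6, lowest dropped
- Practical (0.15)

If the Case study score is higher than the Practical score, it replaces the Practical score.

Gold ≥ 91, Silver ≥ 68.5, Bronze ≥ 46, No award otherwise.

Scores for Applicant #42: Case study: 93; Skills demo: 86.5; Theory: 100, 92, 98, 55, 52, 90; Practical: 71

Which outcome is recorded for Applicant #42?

Theory: drop 52 → average of remaining 5 = 435/5 = 87
Case study (93) > Practical (71), so Practical counts as 93.
Weighted total:
  Case study 93 × 0.46 = 42.78
  Skills demo 86.5 × 0.33 = 28.545
  Theory 87 × 0.06 = 5.22
  Practical 93 × 0.15 = 13.95
Sum = 90.495
90.495 is ≥ 68.5 and < 91 → Silver

Silver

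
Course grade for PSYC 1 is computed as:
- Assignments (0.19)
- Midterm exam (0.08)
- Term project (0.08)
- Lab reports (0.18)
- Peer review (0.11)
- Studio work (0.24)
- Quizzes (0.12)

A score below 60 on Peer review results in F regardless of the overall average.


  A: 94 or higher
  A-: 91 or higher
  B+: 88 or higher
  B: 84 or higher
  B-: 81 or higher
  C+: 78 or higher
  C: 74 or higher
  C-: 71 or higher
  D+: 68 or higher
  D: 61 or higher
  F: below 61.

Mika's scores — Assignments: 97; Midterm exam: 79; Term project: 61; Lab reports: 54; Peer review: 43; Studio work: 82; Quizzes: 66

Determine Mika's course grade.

Peer review score 43 < 60: minimum not met.
Weighted total:
  Assignments 97 × 0.19 = 18.43
  Midterm exam 79 × 0.08 = 6.32
  Term project 61 × 0.08 = 4.88
  Lab reports 54 × 0.18 = 9.72
  Peer review 43 × 0.11 = 4.73
  Studio work 82 × 0.24 = 19.68
  Quizzes 66 × 0.12 = 7.92
Sum = 71.68
Because the Peer review minimum was not met, the result is F.

F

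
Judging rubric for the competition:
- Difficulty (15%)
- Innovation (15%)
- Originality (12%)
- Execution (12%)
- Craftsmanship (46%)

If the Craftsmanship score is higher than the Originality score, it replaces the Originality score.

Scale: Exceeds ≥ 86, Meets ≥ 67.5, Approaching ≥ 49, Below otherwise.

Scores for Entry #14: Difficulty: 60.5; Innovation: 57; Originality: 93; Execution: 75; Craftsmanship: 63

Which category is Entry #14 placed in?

Craftsmanship (63) ≤ Originality (93), so Originality stays at 93.
Weighted total:
  Difficulty 60.5 × 0.15 = 9.075
  Innovation 57 × 0.15 = 8.55
  Originality 93 × 0.12 = 11.16
  Execution 75 × 0.12 = 9
  Craftsmanship 63 × 0.46 = 28.98
Sum = 66.765
66.765 is ≥ 49 and < 67.5 → Approaching

Approaching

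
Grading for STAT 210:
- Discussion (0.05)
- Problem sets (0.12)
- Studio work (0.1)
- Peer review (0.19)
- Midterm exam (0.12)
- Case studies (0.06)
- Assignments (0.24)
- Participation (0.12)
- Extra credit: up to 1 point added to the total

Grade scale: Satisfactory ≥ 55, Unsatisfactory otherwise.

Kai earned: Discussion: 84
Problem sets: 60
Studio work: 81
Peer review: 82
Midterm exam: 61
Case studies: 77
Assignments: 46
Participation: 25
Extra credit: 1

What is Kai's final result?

Satisfactory

Weighted total:
  Discussion 84 × 0.05 = 4.2
  Problem sets 60 × 0.12 = 7.2
  Studio work 81 × 0.1 = 8.1
  Peer review 82 × 0.19 = 15.58
  Midterm exam 61 × 0.12 = 7.32
  Case studies 77 × 0.06 = 4.62
  Assignments 46 × 0.24 = 11.04
  Participation 25 × 0.12 = 3
Sum = 61.06
Extra credit: 61.06 + 1 = 62.06
62.06 ≥ 55 → Satisfactory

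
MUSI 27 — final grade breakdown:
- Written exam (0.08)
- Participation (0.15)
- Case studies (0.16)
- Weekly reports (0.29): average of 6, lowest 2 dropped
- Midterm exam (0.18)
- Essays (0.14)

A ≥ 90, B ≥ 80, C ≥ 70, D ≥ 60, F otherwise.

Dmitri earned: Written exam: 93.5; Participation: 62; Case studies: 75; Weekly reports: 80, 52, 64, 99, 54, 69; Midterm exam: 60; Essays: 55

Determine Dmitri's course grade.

D

Weekly reports: drop 52, 54 → average of remaining 4 = 312/4 = 78
Weighted total:
  Written exam 93.5 × 0.08 = 7.48
  Participation 62 × 0.15 = 9.3
  Case studies 75 × 0.16 = 12
  Weekly reports 78 × 0.29 = 22.62
  Midterm exam 60 × 0.18 = 10.8
  Essays 55 × 0.14 = 7.7
Sum = 69.9
69.9 is ≥ 60 and < 70 → D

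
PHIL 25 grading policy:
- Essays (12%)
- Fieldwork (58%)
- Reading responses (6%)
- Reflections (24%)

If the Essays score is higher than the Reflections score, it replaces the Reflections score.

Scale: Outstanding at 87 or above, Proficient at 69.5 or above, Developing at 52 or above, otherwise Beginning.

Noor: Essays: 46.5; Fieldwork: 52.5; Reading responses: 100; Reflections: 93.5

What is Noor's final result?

Developing

Essays (46.5) ≤ Reflections (93.5), so Reflections stays at 93.5.
Weighted total:
  Essays 46.5 × 0.12 = 5.58
  Fieldwork 52.5 × 0.58 = 30.45
  Reading responses 100 × 0.06 = 6
  Reflections 93.5 × 0.24 = 22.44
Sum = 64.47
64.47 is ≥ 52 and < 69.5 → Developing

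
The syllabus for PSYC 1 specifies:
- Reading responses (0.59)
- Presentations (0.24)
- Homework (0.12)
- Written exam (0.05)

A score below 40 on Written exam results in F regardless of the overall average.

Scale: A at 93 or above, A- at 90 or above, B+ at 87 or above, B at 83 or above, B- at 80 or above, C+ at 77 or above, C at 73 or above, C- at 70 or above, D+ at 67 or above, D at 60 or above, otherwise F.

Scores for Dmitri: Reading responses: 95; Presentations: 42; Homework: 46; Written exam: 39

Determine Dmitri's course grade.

Written exam score 39 < 40: minimum not met.
Weighted total:
  Reading responses 95 × 0.59 = 56.05
  Presentations 42 × 0.24 = 10.08
  Homework 46 × 0.12 = 5.52
  Written exam 39 × 0.05 = 1.95
Sum = 73.6
Because the Written exam minimum was not met, the result is F.

F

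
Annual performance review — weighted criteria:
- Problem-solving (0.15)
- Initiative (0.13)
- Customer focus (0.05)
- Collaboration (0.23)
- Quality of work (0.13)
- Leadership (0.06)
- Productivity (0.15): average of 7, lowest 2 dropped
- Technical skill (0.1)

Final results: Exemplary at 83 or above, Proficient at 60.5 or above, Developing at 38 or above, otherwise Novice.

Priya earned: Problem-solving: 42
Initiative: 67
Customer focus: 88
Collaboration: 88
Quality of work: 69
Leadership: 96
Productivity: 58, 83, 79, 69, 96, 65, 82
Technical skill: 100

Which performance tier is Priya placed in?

Productivity: drop 58, 65 → average of remaining 5 = 409/5 = 81.8
Weighted total:
  Problem-solving 42 × 0.15 = 6.3
  Initiative 67 × 0.13 = 8.71
  Customer focus 88 × 0.05 = 4.4
  Collaboration 88 × 0.23 = 20.24
  Quality of work 69 × 0.13 = 8.97
  Leadership 96 × 0.06 = 5.76
  Productivity 81.8 × 0.15 = 12.27
  Technical skill 100 × 0.1 = 10
Sum = 76.65
76.65 is ≥ 60.5 and < 83 → Proficient

Proficient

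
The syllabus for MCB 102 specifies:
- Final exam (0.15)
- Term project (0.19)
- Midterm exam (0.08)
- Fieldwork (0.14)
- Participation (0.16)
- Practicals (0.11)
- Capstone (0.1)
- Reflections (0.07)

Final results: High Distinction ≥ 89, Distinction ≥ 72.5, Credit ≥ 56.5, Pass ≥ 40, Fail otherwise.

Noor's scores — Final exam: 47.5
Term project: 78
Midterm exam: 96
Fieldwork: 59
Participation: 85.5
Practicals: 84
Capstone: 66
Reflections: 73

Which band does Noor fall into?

Weighted total:
  Final exam 47.5 × 0.15 = 7.125
  Term project 78 × 0.19 = 14.82
  Midterm exam 96 × 0.08 = 7.68
  Fieldwork 59 × 0.14 = 8.26
  Participation 85.5 × 0.16 = 13.68
  Practicals 84 × 0.11 = 9.24
  Capstone 66 × 0.1 = 6.6
  Reflections 73 × 0.07 = 5.11
Sum = 72.515
72.515 is ≥ 72.5 and < 89 → Distinction

Distinction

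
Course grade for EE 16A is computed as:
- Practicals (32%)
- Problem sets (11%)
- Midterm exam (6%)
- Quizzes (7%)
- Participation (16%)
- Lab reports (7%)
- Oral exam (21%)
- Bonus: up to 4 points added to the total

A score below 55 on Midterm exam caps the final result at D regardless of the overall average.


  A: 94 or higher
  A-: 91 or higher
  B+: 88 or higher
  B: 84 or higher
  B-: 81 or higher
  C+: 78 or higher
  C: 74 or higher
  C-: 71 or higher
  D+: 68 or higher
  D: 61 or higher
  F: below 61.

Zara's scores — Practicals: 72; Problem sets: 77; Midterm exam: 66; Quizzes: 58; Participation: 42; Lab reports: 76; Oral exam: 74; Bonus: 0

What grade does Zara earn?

D

Midterm exam score 66 ≥ 55: minimum met.
Weighted total:
  Practicals 72 × 0.32 = 23.04
  Problem sets 77 × 0.11 = 8.47
  Midterm exam 66 × 0.06 = 3.96
  Quizzes 58 × 0.07 = 4.06
  Participation 42 × 0.16 = 6.72
  Lab reports 76 × 0.07 = 5.32
  Oral exam 74 × 0.21 = 15.54
Sum = 67.11
Bonus: 67.11 + 0 = 67.11
67.11 is ≥ 61 and < 68 → D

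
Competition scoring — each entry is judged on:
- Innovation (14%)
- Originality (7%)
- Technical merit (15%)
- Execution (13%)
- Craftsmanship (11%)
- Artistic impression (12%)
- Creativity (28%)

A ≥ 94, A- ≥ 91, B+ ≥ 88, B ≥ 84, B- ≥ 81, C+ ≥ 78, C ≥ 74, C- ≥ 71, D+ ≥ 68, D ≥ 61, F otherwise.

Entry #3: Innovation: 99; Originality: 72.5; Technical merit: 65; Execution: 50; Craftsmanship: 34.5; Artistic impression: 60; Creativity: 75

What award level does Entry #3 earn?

D

Weighted total:
  Innovation 99 × 0.14 = 13.86
  Originality 72.5 × 0.07 = 5.075
  Technical merit 65 × 0.15 = 9.75
  Execution 50 × 0.13 = 6.5
  Craftsmanship 34.5 × 0.11 = 3.795
  Artistic impression 60 × 0.12 = 7.2
  Creativity 75 × 0.28 = 21
Sum = 67.18
67.18 is ≥ 61 and < 68 → D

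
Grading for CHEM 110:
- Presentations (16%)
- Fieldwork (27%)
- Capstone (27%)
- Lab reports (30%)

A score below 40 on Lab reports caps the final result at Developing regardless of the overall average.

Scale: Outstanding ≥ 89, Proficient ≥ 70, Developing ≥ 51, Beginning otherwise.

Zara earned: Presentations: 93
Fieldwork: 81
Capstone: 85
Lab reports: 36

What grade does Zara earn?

Lab reports score 36 < 40: minimum not met.
Weighted total:
  Presentations 93 × 0.16 = 14.88
  Fieldwork 81 × 0.27 = 21.87
  Capstone 85 × 0.27 = 22.95
  Lab reports 36 × 0.3 = 10.8
Sum = 70.5
70.5 would be Proficient; cap at Developing applies → Developing.

Developing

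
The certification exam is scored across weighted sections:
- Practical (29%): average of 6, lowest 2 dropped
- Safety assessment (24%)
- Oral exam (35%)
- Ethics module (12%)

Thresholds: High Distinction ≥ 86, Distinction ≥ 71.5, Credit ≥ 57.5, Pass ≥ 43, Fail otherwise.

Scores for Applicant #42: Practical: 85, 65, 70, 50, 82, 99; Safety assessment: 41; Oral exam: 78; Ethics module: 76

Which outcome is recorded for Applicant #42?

Practical: drop 50, 65 → average of remaining 4 = 336/4 = 84
Weighted total:
  Practical 84 × 0.29 = 24.36
  Safety assessment 41 × 0.24 = 9.84
  Oral exam 78 × 0.35 = 27.3
  Ethics module 76 × 0.12 = 9.12
Sum = 70.62
70.62 is ≥ 57.5 and < 71.5 → Credit

Credit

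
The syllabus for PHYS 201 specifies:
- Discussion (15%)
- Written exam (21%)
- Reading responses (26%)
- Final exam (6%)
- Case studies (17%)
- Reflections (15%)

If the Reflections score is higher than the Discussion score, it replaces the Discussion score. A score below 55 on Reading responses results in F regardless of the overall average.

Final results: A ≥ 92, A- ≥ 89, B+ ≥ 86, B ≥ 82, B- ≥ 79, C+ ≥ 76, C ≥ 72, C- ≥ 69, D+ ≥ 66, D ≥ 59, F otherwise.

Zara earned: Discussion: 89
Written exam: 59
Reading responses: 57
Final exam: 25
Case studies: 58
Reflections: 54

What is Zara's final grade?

Reflections (54) ≤ Discussion (89), so Discussion stays at 89.
Reading responses score 57 ≥ 55: minimum met.
Weighted total:
  Discussion 89 × 0.15 = 13.35
  Written exam 59 × 0.21 = 12.39
  Reading responses 57 × 0.26 = 14.82
  Final exam 25 × 0.06 = 1.5
  Case studies 58 × 0.17 = 9.86
  Reflections 54 × 0.15 = 8.1
Sum = 60.02
60.02 is ≥ 59 and < 66 → D

D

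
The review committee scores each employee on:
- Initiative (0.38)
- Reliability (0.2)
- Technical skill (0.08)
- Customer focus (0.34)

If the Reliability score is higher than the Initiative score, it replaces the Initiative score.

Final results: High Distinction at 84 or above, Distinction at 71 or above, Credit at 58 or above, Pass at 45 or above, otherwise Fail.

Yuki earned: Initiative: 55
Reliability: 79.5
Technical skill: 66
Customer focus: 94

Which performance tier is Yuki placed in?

Distinction

Reliability (79.5) > Initiative (55), so Initiative counts as 79.5.
Weighted total:
  Initiative 79.5 × 0.38 = 30.21
  Reliability 79.5 × 0.2 = 15.9
  Technical skill 66 × 0.08 = 5.28
  Customer focus 94 × 0.34 = 31.96
Sum = 83.35
83.35 is ≥ 71 and < 84 → Distinction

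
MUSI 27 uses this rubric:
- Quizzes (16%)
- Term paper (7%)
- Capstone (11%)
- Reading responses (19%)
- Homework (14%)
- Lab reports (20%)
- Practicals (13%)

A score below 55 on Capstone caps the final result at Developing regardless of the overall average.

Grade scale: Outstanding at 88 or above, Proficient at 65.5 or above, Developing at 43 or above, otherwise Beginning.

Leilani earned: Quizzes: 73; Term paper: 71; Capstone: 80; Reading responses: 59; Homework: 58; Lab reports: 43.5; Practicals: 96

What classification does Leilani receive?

Capstone score 80 ≥ 55: minimum met.
Weighted total:
  Quizzes 73 × 0.16 = 11.68
  Term paper 71 × 0.07 = 4.97
  Capstone 80 × 0.11 = 8.8
  Reading responses 59 × 0.19 = 11.21
  Homework 58 × 0.14 = 8.12
  Lab reports 43.5 × 0.2 = 8.7
  Practicals 96 × 0.13 = 12.48
Sum = 65.96
65.96 is ≥ 65.5 and < 88 → Proficient

Proficient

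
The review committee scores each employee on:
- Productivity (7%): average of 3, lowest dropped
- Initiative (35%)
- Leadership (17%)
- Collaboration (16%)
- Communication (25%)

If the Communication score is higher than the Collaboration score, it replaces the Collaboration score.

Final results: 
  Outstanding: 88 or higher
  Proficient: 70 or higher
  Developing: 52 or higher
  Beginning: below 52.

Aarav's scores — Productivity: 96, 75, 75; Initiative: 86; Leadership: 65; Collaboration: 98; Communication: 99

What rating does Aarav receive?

Proficient

Productivity: drop 75 → average of remaining 2 = 171/2 = 85.5
Communication (99) > Collaboration (98), so Collaboration counts as 99.
Weighted total:
  Productivity 85.5 × 0.07 = 5.985
  Initiative 86 × 0.35 = 30.1
  Leadership 65 × 0.17 = 11.05
  Collaboration 99 × 0.16 = 15.84
  Communication 99 × 0.25 = 24.75
Sum = 87.725
87.725 is ≥ 70 and < 88 → Proficient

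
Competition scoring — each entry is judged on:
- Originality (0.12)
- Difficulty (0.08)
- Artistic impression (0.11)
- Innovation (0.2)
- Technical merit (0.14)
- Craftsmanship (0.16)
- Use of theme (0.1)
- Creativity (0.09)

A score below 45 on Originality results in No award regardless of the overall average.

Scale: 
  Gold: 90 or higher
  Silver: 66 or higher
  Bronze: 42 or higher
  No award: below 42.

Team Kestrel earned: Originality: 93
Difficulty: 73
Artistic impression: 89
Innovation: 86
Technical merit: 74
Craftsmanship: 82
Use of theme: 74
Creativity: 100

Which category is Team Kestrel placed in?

Silver

Originality score 93 ≥ 45: minimum met.
Weighted total:
  Originality 93 × 0.12 = 11.16
  Difficulty 73 × 0.08 = 5.84
  Artistic impression 89 × 0.11 = 9.79
  Innovation 86 × 0.2 = 17.2
  Technical merit 74 × 0.14 = 10.36
  Craftsmanship 82 × 0.16 = 13.12
  Use of theme 74 × 0.1 = 7.4
  Creativity 100 × 0.09 = 9
Sum = 83.87
83.87 is ≥ 66 and < 90 → Silver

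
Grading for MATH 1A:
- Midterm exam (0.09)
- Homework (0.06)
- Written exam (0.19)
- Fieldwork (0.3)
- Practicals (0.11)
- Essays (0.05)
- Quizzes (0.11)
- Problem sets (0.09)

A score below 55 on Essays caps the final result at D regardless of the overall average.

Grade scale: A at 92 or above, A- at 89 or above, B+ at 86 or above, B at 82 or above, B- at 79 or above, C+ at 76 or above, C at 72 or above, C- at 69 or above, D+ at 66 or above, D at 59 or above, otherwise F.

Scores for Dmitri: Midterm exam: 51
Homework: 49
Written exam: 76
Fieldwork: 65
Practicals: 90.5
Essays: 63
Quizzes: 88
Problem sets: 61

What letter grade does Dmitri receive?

Essays score 63 ≥ 55: minimum met.
Weighted total:
  Midterm exam 51 × 0.09 = 4.59
  Homework 49 × 0.06 = 2.94
  Written exam 76 × 0.19 = 14.44
  Fieldwork 65 × 0.3 = 19.5
  Practicals 90.5 × 0.11 = 9.955
  Essays 63 × 0.05 = 3.15
  Quizzes 88 × 0.11 = 9.68
  Problem sets 61 × 0.09 = 5.49
Sum = 69.745
69.745 is ≥ 69 and < 72 → C-

C-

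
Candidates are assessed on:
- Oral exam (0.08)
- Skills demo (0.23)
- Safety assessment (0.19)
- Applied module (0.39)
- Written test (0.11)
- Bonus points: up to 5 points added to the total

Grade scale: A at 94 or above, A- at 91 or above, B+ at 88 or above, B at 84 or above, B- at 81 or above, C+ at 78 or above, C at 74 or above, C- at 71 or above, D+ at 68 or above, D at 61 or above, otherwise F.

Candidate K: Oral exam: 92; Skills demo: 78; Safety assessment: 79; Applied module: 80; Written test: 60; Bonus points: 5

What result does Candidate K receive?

B-

Weighted total:
  Oral exam 92 × 0.08 = 7.36
  Skills demo 78 × 0.23 = 17.94
  Safety assessment 79 × 0.19 = 15.01
  Applied module 80 × 0.39 = 31.2
  Written test 60 × 0.11 = 6.6
Sum = 78.11
Bonus points: 78.11 + 5 = 83.11
83.11 is ≥ 81 and < 84 → B-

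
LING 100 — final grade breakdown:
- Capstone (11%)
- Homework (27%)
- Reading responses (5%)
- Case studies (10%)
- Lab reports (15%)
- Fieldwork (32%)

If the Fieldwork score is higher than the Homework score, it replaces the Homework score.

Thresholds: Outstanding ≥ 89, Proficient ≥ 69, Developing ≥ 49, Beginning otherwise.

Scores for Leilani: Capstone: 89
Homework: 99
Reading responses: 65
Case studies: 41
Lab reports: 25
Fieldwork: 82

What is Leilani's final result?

Proficient

Fieldwork (82) ≤ Homework (99), so Homework stays at 99.
Weighted total:
  Capstone 89 × 0.11 = 9.79
  Homework 99 × 0.27 = 26.73
  Reading responses 65 × 0.05 = 3.25
  Case studies 41 × 0.1 = 4.1
  Lab reports 25 × 0.15 = 3.75
  Fieldwork 82 × 0.32 = 26.24
Sum = 73.86
73.86 is ≥ 69 and < 89 → Proficient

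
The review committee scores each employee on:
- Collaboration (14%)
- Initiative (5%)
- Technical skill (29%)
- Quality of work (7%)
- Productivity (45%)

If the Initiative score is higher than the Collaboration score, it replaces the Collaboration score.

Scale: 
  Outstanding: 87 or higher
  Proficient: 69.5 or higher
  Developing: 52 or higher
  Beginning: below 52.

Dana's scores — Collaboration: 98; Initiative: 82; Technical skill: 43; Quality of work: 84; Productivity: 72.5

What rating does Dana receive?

Initiative (82) ≤ Collaboration (98), so Collaboration stays at 98.
Weighted total:
  Collaboration 98 × 0.14 = 13.72
  Initiative 82 × 0.05 = 4.1
  Technical skill 43 × 0.29 = 12.47
  Quality of work 84 × 0.07 = 5.88
  Productivity 72.5 × 0.45 = 32.625
Sum = 68.795
68.795 is ≥ 52 and < 69.5 → Developing

Developing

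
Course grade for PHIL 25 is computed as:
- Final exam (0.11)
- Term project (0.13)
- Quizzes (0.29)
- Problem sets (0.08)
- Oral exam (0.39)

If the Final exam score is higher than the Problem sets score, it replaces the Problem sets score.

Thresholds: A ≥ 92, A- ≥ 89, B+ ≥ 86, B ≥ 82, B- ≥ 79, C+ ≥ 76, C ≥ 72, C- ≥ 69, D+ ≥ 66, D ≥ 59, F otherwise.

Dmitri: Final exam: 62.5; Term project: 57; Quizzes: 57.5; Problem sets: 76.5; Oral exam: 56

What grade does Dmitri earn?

F

Final exam (62.5) ≤ Problem sets (76.5), so Problem sets stays at 76.5.
Weighted total:
  Final exam 62.5 × 0.11 = 6.875
  Term project 57 × 0.13 = 7.41
  Quizzes 57.5 × 0.29 = 16.675
  Problem sets 76.5 × 0.08 = 6.12
  Oral exam 56 × 0.39 = 21.84
Sum = 58.92
58.92 < 59 → F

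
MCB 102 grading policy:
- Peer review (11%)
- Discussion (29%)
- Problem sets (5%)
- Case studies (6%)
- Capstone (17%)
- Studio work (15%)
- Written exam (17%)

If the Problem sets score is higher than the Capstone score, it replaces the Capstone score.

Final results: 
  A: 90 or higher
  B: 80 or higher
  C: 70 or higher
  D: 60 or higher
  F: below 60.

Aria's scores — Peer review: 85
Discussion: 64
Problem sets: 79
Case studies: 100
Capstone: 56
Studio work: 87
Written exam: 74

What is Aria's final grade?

Problem sets (79) > Capstone (56), so Capstone counts as 79.
Weighted total:
  Peer review 85 × 0.11 = 9.35
  Discussion 64 × 0.29 = 18.56
  Problem sets 79 × 0.05 = 3.95
  Case studies 100 × 0.06 = 6
  Capstone 79 × 0.17 = 13.43
  Studio work 87 × 0.15 = 13.05
  Written exam 74 × 0.17 = 12.58
Sum = 76.92
76.92 is ≥ 70 and < 80 → C

C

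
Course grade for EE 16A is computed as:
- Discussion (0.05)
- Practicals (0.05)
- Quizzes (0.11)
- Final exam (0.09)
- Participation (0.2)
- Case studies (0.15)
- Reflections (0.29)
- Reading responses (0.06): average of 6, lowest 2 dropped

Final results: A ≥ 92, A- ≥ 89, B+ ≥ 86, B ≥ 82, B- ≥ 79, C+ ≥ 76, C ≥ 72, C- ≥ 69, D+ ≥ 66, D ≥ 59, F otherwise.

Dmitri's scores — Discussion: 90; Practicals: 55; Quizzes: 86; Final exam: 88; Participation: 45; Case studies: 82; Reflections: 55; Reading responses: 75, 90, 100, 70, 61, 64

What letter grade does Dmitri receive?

Reading responses: drop 61, 64 → average of remaining 4 = 335/4 = 83.75
Weighted total:
  Discussion 90 × 0.05 = 4.5
  Practicals 55 × 0.05 = 2.75
  Quizzes 86 × 0.11 = 9.46
  Final exam 88 × 0.09 = 7.92
  Participation 45 × 0.2 = 9
  Case studies 82 × 0.15 = 12.3
  Reflections 55 × 0.29 = 15.95
  Reading responses 83.75 × 0.06 = 5.025
Sum = 66.905
66.905 is ≥ 66 and < 69 → D+

D+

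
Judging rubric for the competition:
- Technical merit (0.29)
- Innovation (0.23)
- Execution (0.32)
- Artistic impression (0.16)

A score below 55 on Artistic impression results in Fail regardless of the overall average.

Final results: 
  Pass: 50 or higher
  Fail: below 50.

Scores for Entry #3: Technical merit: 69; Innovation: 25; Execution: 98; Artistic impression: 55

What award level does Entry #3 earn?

Artistic impression score 55 ≥ 55: minimum met.
Weighted total:
  Technical merit 69 × 0.29 = 20.01
  Innovation 25 × 0.23 = 5.75
  Execution 98 × 0.32 = 31.36
  Artistic impression 55 × 0.16 = 8.8
Sum = 65.92
65.92 ≥ 50 → Pass

Pass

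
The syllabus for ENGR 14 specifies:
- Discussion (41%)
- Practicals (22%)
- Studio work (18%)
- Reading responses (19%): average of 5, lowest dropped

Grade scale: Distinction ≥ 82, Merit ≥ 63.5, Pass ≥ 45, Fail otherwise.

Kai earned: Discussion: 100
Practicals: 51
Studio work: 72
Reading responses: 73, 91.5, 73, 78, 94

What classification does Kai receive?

Reading responses: drop 73 → average of remaining 4 = 336.5/4 = 84.125
Weighted total:
  Discussion 100 × 0.41 = 41
  Practicals 51 × 0.22 = 11.22
  Studio work 72 × 0.18 = 12.96
  Reading responses 84.125 × 0.19 = 15.98375
Sum = 81.16375
81.16375 is ≥ 63.5 and < 82 → Merit

Merit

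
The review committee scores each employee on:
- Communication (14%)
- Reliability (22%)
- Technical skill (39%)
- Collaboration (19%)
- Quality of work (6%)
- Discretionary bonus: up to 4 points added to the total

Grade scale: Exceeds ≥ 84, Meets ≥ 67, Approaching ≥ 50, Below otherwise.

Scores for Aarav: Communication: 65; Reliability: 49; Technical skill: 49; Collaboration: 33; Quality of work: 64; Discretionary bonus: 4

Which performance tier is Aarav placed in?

Approaching

Weighted total:
  Communication 65 × 0.14 = 9.1
  Reliability 49 × 0.22 = 10.78
  Technical skill 49 × 0.39 = 19.11
  Collaboration 33 × 0.19 = 6.27
  Quality of work 64 × 0.06 = 3.84
Sum = 49.1
Discretionary bonus: 49.1 + 4 = 53.1
53.1 is ≥ 50 and < 67 → Approaching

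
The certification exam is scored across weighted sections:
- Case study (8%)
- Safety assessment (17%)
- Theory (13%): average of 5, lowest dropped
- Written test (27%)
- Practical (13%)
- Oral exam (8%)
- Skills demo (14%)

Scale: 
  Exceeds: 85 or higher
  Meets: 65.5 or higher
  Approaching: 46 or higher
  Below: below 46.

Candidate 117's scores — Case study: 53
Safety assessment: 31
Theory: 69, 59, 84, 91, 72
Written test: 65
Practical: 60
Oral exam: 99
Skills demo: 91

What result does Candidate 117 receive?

Meets

Theory: drop 59 → average of remaining 4 = 316/4 = 79
Weighted total:
  Case study 53 × 0.08 = 4.24
  Safety assessment 31 × 0.17 = 5.27
  Theory 79 × 0.13 = 10.27
  Written test 65 × 0.27 = 17.55
  Practical 60 × 0.13 = 7.8
  Oral exam 99 × 0.08 = 7.92
  Skills demo 91 × 0.14 = 12.74
Sum = 65.79
65.79 is ≥ 65.5 and < 85 → Meets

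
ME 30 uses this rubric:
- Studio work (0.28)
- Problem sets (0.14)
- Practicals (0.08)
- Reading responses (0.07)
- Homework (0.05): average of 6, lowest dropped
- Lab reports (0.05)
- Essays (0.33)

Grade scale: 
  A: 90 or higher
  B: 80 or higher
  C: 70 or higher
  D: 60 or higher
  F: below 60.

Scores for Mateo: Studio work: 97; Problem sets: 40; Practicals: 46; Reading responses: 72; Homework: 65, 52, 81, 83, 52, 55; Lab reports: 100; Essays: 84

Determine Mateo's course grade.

C

Homework: drop 52 → average of remaining 5 = 336/5 = 67.2
Weighted total:
  Studio work 97 × 0.28 = 27.16
  Problem sets 40 × 0.14 = 5.6
  Practicals 46 × 0.08 = 3.68
  Reading responses 72 × 0.07 = 5.04
  Homework 67.2 × 0.05 = 3.36
  Lab reports 100 × 0.05 = 5
  Essays 84 × 0.33 = 27.72
Sum = 77.56
77.56 is ≥ 70 and < 80 → C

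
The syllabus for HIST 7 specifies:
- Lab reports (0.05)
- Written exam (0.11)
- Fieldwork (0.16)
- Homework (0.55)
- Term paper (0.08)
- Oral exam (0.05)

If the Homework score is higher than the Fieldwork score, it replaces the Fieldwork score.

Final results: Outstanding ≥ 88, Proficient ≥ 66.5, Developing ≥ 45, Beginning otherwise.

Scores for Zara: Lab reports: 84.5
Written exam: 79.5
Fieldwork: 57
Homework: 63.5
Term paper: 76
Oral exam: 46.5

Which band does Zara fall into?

Developing

Homework (63.5) > Fieldwork (57), so Fieldwork counts as 63.5.
Weighted total:
  Lab reports 84.5 × 0.05 = 4.225
  Written exam 79.5 × 0.11 = 8.745
  Fieldwork 63.5 × 0.16 = 10.16
  Homework 63.5 × 0.55 = 34.925
  Term paper 76 × 0.08 = 6.08
  Oral exam 46.5 × 0.05 = 2.325
Sum = 66.46
66.46 is ≥ 45 and < 66.5 → Developing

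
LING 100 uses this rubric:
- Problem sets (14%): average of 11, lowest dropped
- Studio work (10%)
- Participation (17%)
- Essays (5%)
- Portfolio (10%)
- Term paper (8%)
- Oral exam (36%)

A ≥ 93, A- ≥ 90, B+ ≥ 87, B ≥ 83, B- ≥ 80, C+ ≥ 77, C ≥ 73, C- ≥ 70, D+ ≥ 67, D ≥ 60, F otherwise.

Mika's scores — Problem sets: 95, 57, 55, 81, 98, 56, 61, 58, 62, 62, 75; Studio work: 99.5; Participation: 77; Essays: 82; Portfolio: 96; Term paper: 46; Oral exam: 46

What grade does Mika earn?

Problem sets: drop 55 → average of remaining 10 = 705/10 = 70.5
Weighted total:
  Problem sets 70.5 × 0.14 = 9.87
  Studio work 99.5 × 0.1 = 9.95
  Participation 77 × 0.17 = 13.09
  Essays 82 × 0.05 = 4.1
  Portfolio 96 × 0.1 = 9.6
  Term paper 46 × 0.08 = 3.68
  Oral exam 46 × 0.36 = 16.56
Sum = 66.85
66.85 is ≥ 60 and < 67 → D

D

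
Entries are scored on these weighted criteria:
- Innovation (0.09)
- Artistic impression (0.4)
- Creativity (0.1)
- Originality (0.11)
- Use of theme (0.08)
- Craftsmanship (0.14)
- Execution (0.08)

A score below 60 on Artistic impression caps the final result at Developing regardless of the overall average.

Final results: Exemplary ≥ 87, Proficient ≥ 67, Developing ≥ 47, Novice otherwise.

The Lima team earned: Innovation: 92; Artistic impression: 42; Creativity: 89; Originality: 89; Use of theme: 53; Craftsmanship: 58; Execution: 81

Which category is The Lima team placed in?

Developing

Artistic impression score 42 < 60: minimum not met.
Weighted total:
  Innovation 92 × 0.09 = 8.28
  Artistic impression 42 × 0.4 = 16.8
  Creativity 89 × 0.1 = 8.9
  Originality 89 × 0.11 = 9.79
  Use of theme 53 × 0.08 = 4.24
  Craftsmanship 58 × 0.14 = 8.12
  Execution 81 × 0.08 = 6.48
Sum = 62.61
62.61 would be Developing; cap at Developing applies → Developing.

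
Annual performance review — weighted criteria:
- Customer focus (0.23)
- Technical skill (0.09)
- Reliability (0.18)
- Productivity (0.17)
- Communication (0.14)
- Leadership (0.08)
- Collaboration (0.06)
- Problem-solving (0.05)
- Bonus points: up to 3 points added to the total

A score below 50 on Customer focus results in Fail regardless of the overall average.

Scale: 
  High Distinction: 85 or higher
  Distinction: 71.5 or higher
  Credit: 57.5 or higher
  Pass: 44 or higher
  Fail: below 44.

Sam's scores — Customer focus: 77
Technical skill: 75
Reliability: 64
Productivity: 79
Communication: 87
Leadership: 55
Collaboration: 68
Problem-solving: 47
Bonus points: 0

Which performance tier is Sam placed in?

Customer focus score 77 ≥ 50: minimum met.
Weighted total:
  Customer focus 77 × 0.23 = 17.71
  Technical skill 75 × 0.09 = 6.75
  Reliability 64 × 0.18 = 11.52
  Productivity 79 × 0.17 = 13.43
  Communication 87 × 0.14 = 12.18
  Leadership 55 × 0.08 = 4.4
  Collaboration 68 × 0.06 = 4.08
  Problem-solving 47 × 0.05 = 2.35
Sum = 72.42
Bonus points: 72.42 + 0 = 72.42
72.42 is ≥ 71.5 and < 85 → Distinction

Distinction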